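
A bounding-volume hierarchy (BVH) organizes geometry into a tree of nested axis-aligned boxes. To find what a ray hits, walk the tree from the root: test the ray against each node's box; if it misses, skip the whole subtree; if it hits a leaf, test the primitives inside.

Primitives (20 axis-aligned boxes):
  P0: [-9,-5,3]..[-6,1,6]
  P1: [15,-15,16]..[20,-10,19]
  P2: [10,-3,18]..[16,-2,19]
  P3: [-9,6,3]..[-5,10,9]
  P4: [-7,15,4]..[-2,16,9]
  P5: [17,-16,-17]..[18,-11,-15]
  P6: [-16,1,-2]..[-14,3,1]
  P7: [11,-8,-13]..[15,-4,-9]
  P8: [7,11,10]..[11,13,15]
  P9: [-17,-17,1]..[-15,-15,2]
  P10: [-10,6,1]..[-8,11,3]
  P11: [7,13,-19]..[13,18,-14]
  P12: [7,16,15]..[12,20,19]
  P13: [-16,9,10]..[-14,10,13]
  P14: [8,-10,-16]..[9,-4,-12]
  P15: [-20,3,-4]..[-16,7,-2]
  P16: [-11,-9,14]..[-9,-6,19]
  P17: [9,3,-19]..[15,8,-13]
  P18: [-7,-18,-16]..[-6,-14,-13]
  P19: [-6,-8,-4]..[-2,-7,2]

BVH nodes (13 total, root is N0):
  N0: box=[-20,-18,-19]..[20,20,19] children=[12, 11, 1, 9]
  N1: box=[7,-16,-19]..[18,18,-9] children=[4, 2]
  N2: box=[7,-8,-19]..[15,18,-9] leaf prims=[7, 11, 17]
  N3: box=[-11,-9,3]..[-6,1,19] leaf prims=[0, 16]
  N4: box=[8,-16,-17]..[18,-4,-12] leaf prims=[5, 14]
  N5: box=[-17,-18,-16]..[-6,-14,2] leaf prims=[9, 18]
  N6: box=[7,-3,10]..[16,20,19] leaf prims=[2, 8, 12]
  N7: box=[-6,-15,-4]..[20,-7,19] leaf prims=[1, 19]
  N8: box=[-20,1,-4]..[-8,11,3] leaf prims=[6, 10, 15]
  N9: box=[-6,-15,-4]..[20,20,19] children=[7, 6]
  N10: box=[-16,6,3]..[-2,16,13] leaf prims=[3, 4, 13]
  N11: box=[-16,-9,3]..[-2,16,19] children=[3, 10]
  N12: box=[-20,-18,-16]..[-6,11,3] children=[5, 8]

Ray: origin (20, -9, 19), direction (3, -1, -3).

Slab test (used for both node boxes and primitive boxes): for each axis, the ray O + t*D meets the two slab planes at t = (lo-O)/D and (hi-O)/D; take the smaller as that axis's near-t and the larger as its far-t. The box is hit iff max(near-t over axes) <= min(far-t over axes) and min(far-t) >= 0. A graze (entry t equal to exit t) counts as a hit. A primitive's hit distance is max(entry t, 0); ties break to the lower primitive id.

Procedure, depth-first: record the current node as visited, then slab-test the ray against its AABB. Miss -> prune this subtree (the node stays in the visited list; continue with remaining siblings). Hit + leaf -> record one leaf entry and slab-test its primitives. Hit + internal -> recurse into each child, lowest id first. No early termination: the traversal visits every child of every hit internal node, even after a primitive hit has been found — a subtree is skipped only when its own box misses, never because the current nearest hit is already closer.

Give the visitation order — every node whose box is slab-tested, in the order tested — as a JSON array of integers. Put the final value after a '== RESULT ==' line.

Trace the traversal:
N0 x:[-40/3,0] y:[-29,9] z:[0,38/3] -> hit [0,0], descend [1, 9, 11, 12]
  N1 x:[-13/3,-2/3] y:[-27,7] z:[28/3,38/3] -> miss, prune
  N9 x:[-26/3,0] y:[-29,6] z:[0,23/3] -> hit [0,0], descend [6, 7]
    N6 x:[-13/3,-4/3] y:[-29,-6] z:[0,3] -> miss, prune
    N7 x:[-26/3,0] y:[-2,6] z:[0,23/3] -> hit [0,0] leaf, test {P1(miss), P19(miss)}
  N11 x:[-12,-22/3] y:[-25,0] z:[0,16/3] -> miss, prune
  N12 x:[-40/3,-26/3] y:[-20,9] z:[16/3,35/3] -> miss, prune

order=[0, 1, 9, 6, 7, 11, 12]  |boxes|=7  |leaves|=1  hit=miss

== RESULT ==
[0, 1, 9, 6, 7, 11, 12]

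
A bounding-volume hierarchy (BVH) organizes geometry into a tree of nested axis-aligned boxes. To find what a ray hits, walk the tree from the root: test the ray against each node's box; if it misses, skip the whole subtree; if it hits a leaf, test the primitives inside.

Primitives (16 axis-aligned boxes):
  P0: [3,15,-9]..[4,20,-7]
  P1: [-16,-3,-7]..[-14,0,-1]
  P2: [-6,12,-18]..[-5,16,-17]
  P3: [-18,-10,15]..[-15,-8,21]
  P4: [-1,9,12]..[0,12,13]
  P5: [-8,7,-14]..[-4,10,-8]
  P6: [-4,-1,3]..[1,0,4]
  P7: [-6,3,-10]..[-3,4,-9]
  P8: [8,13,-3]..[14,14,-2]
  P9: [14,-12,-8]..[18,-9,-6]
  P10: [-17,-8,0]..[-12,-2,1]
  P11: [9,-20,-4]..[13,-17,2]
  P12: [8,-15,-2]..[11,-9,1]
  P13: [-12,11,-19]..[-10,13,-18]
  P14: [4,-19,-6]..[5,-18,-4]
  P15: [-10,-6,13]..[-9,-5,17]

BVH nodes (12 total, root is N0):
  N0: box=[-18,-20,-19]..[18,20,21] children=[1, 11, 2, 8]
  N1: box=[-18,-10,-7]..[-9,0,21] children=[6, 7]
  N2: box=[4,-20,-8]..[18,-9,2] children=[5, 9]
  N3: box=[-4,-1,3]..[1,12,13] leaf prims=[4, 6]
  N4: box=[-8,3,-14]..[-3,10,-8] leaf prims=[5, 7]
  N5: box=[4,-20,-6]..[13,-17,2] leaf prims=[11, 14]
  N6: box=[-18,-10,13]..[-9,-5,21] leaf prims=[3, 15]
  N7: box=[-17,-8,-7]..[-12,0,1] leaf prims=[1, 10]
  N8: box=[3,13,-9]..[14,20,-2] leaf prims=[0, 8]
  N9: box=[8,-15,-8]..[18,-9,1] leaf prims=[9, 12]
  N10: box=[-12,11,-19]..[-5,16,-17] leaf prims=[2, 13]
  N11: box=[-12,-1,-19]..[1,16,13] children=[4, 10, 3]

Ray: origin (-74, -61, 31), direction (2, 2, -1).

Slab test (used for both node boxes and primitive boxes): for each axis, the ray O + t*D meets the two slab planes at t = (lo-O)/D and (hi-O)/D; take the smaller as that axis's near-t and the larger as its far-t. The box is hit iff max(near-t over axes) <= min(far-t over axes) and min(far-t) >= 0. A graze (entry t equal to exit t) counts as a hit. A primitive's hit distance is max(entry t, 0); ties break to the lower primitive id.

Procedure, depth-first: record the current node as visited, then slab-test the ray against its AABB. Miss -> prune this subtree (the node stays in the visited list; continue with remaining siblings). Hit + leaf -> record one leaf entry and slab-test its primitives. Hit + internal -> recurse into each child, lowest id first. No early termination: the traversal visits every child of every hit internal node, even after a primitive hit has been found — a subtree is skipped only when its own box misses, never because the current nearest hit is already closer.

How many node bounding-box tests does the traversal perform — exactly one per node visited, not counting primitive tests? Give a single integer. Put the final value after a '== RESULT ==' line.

Traverse from the root:
N0 x:[28,46] y:[41/2,81/2] z:[10,50] -> hit [28,81/2], descend [1, 2, 8, 11]
  N1 x:[28,65/2] y:[51/2,61/2] z:[10,38] -> hit [28,61/2], descend [6, 7]
    N6 x:[28,65/2] y:[51/2,28] z:[10,18] -> miss, prune
    N7 x:[57/2,31] y:[53/2,61/2] z:[30,38] -> hit [30,61/2] leaf, test {P1(miss), P10(miss)}
  N2 x:[39,46] y:[41/2,26] z:[29,39] -> miss, prune
  N8 x:[77/2,44] y:[37,81/2] z:[33,40] -> hit [77/2,40] leaf, test {P0@t=77/2, P8(miss)}
  N11 x:[31,75/2] y:[30,77/2] z:[18,50] -> hit [31,75/2], descend [3, 4, 10]
    N3 x:[35,75/2] y:[30,73/2] z:[18,28] -> miss, prune
    N4 x:[33,71/2] y:[32,71/2] z:[39,45] -> miss, prune
    N10 x:[31,69/2] y:[36,77/2] z:[48,50] -> miss, prune

Summary -> nodes [0, 1, 6, 7, 2, 8, 11, 3, 4, 10]; box-tests=10; leaf-entries=2; first=P0

== RESULT ==
10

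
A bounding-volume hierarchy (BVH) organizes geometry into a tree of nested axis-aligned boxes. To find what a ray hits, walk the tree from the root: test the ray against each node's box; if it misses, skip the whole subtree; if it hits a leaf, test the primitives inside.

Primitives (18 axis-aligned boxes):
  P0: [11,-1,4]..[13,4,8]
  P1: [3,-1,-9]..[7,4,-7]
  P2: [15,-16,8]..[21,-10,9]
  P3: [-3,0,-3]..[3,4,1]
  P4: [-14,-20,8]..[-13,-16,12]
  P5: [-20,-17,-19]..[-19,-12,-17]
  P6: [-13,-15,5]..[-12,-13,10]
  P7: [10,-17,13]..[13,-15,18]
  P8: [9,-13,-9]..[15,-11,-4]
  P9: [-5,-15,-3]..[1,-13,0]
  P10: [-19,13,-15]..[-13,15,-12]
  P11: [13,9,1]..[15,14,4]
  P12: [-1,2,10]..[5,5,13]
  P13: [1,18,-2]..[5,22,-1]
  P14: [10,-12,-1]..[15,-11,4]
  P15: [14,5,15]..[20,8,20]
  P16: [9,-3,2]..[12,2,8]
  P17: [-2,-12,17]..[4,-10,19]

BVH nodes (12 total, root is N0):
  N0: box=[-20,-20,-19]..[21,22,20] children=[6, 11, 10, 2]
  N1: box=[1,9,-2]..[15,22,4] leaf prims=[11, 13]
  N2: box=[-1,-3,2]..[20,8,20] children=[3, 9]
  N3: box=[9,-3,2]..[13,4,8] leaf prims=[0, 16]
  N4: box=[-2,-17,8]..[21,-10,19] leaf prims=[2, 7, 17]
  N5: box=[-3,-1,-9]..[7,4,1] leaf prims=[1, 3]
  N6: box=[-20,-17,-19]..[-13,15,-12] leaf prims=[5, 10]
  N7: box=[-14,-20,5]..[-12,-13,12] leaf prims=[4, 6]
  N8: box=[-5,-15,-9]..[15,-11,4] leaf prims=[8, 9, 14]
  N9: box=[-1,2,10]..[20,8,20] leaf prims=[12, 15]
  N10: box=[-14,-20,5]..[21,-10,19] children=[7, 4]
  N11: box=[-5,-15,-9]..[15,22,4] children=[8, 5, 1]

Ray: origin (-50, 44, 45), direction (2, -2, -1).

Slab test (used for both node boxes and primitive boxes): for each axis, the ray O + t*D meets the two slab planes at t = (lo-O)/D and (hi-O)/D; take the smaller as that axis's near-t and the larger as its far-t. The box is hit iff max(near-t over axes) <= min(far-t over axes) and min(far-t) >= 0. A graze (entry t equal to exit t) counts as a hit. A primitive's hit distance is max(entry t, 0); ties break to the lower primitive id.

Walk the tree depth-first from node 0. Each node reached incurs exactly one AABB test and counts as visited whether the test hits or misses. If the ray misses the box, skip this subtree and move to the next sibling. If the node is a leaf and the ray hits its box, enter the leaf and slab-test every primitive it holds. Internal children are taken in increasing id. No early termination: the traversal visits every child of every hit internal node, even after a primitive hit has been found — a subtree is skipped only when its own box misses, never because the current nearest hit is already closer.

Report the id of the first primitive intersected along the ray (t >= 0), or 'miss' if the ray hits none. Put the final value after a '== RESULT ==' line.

Walk:
N0 x:[15,71/2] y:[11,32] z:[25,64] -> hit [25,32], descend [2, 6, 10, 11]
  N2 x:[49/2,35] y:[18,47/2] z:[25,43] -> miss, prune
  N6 x:[15,37/2] y:[29/2,61/2] z:[57,64] -> miss, prune
  N10 x:[18,71/2] y:[27,32] z:[26,40] -> hit [27,32], descend [4, 7]
    N4 x:[24,71/2] y:[27,61/2] z:[26,37] -> hit [27,61/2] leaf, test {P2(miss), P7@t=30, P17@t=27}
    N7 x:[18,19] y:[57/2,32] z:[33,40] -> miss, prune
  N11 x:[45/2,65/2] y:[11,59/2] z:[41,54] -> miss, prune

order=[0, 2, 6, 10, 4, 7, 11]  |boxes|=7  |leaves|=1  hit=P17

== RESULT ==
17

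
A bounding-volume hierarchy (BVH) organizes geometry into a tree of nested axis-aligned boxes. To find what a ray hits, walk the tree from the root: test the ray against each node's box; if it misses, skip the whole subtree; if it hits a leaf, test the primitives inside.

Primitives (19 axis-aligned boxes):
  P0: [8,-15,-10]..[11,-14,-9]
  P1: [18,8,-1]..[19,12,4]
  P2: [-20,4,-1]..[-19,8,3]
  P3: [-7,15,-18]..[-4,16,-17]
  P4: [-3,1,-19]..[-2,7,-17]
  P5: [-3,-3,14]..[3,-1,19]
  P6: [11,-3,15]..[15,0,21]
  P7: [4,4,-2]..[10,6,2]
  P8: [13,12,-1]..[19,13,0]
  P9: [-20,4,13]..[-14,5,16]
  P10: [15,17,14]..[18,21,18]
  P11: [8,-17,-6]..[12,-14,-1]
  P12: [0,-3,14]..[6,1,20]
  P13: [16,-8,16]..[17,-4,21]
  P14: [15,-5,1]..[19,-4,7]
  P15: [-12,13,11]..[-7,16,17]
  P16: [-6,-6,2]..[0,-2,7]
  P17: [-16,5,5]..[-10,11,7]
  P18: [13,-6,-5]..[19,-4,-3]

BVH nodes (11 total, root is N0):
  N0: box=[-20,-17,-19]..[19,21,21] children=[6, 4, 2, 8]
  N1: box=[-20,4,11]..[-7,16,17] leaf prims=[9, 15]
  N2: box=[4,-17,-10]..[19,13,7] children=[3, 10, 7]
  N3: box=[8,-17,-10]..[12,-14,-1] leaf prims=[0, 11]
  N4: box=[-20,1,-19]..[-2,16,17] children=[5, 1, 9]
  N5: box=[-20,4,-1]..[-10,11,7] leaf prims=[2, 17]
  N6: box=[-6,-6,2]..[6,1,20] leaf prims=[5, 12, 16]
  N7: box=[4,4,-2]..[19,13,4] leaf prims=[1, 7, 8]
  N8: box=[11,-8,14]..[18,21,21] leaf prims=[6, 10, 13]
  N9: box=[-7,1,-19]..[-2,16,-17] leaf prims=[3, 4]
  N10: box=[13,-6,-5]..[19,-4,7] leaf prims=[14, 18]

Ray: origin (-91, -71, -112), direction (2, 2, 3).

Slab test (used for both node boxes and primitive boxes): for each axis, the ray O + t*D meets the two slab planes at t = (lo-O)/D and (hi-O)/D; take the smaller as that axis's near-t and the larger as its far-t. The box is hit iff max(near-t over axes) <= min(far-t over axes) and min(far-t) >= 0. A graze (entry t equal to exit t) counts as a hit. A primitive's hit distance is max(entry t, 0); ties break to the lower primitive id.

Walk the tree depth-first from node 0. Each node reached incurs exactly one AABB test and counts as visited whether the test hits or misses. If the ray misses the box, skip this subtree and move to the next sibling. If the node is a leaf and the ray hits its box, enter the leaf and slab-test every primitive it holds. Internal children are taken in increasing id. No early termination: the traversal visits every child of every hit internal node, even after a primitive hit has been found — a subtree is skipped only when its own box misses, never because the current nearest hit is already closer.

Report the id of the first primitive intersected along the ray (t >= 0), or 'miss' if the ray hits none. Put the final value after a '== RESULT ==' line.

Trace the traversal:
N0 x:[71/2,55] y:[27,46] z:[31,133/3] -> hit [71/2,133/3], descend [2, 4, 6, 8]
  N2 x:[95/2,55] y:[27,42] z:[34,119/3] -> miss, prune
  N4 x:[71/2,89/2] y:[36,87/2] z:[31,43] -> hit [36,43], descend [1, 5, 9]
    N1 x:[71/2,42] y:[75/2,87/2] z:[41,43] -> hit [41,42] leaf, test {P9(miss), P15@t=42}
    N5 x:[71/2,81/2] y:[75/2,41] z:[37,119/3] -> hit [75/2,119/3] leaf, test {P2(miss), P17@t=39}
    N9 x:[42,89/2] y:[36,87/2] z:[31,95/3] -> miss, prune
  N6 x:[85/2,97/2] y:[65/2,36] z:[38,44] -> miss, prune
  N8 x:[51,109/2] y:[63/2,46] z:[42,133/3] -> miss, prune

8 AABB tests over nodes [0, 2, 4, 1, 5, 9, 6, 8]; 2 leaves entered; closest P17.

== RESULT ==
17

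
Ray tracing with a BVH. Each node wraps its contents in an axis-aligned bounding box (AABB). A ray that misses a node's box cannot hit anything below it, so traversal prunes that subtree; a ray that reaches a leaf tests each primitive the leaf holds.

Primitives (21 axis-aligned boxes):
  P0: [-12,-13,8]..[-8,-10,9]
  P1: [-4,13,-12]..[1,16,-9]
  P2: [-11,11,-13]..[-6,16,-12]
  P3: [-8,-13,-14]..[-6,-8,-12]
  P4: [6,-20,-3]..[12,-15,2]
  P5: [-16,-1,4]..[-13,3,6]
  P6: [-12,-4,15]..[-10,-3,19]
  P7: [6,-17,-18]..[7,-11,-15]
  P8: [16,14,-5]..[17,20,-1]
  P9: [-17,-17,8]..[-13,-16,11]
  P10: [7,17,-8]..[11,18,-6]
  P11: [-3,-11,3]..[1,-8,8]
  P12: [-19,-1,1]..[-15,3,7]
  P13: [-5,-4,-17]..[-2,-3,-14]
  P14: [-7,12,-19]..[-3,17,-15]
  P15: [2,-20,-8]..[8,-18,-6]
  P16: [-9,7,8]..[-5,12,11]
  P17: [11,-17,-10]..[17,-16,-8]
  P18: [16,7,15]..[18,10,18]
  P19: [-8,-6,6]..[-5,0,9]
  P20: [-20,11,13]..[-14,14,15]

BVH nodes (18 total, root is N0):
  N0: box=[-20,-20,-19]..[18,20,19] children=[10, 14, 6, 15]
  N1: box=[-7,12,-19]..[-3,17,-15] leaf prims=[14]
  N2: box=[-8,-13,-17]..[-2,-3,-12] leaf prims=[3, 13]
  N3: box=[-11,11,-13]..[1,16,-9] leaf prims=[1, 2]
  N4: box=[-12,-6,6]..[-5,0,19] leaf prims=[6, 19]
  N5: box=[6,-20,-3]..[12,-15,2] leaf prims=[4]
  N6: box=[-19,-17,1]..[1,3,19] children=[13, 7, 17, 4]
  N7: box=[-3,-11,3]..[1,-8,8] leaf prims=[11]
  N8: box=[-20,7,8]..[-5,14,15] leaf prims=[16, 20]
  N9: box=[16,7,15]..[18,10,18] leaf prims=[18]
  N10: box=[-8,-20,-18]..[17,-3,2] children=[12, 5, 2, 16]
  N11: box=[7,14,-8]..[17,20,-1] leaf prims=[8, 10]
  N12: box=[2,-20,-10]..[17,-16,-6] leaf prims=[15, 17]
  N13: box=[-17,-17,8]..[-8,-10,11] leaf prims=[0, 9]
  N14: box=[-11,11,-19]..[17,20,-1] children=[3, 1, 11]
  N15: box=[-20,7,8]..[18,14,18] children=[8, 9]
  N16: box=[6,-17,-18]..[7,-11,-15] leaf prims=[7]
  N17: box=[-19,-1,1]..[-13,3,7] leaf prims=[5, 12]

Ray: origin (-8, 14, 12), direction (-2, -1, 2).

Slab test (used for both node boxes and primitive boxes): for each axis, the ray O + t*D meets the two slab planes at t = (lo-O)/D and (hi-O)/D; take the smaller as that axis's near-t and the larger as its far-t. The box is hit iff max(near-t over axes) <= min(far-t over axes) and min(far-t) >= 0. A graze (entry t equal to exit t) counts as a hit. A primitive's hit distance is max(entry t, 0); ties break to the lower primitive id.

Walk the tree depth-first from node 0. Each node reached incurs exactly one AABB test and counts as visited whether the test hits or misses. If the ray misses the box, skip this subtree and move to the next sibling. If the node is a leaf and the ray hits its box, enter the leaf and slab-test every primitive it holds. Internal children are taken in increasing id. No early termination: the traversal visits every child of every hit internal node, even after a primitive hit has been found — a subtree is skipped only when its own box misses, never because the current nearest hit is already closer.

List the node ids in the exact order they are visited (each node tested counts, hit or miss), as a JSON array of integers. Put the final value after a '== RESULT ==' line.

Walk:
N0 x:[-13,6] y:[-6,34] z:[-31/2,7/2] -> hit [-6,7/2], descend [6, 10, 14, 15]
  N6 x:[-9/2,11/2] y:[11,31] z:[-11/2,7/2] -> miss, prune
  N10 x:[-25/2,0] y:[17,34] z:[-15,-5] -> miss, prune
  N14 x:[-25/2,3/2] y:[-6,3] z:[-31/2,-13/2] -> miss, prune
  N15 x:[-13,6] y:[0,7] z:[-2,3] -> hit [0,3], descend [8, 9]
    N8 x:[-3/2,6] y:[0,7] z:[-2,3/2] -> hit [0,3/2] leaf, test {P16(miss), P20(miss)}
    N9 x:[-13,-12] y:[4,7] z:[3/2,3] -> miss, prune

Visited [0, 6, 10, 14, 15, 8, 9]. Tests: 7 box, 1 leaf. Nearest: miss.

== RESULT ==
[0, 6, 10, 14, 15, 8, 9]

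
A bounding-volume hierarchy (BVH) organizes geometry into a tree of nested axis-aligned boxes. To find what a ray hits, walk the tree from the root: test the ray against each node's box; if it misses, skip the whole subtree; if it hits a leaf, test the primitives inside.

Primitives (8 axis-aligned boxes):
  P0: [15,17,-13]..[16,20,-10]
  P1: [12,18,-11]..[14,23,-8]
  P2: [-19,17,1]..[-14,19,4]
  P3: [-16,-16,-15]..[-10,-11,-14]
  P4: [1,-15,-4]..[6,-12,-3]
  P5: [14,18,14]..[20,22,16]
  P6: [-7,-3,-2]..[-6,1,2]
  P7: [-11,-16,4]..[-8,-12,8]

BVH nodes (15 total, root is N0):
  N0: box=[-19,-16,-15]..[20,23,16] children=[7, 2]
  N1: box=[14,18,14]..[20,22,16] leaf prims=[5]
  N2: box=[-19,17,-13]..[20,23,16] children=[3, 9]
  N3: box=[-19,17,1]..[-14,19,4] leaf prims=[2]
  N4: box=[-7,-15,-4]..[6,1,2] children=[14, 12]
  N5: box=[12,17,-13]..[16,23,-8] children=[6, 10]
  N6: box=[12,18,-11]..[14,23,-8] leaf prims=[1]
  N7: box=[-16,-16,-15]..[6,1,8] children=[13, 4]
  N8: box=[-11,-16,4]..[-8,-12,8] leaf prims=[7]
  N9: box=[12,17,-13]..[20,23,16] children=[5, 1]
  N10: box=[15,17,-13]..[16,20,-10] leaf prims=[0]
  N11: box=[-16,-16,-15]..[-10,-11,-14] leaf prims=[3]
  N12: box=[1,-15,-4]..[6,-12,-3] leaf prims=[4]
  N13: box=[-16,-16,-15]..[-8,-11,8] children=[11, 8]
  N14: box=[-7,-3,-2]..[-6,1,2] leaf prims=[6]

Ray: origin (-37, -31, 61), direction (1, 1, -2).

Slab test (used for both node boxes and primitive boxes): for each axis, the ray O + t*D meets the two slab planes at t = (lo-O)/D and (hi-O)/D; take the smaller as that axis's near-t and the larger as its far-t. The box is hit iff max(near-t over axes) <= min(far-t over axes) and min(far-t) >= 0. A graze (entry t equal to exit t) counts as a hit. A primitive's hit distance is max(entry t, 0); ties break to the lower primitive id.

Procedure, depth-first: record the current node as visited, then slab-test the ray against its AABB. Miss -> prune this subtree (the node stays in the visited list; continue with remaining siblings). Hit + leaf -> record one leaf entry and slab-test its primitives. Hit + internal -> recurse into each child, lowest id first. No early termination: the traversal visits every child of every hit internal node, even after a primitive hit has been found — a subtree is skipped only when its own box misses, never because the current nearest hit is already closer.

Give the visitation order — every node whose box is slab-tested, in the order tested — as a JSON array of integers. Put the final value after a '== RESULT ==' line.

Traverse from the root:
N0 x:[18,57] y:[15,54] z:[45/2,38] -> hit [45/2,38], descend [2, 7]
  N2 x:[18,57] y:[48,54] z:[45/2,37] -> miss, prune
  N7 x:[21,43] y:[15,32] z:[53/2,38] -> hit [53/2,32], descend [4, 13]
    N4 x:[30,43] y:[16,32] z:[59/2,65/2] -> hit [30,32], descend [12, 14]
      N12 x:[38,43] y:[16,19] z:[32,65/2] -> miss, prune
      N14 x:[30,31] y:[28,32] z:[59/2,63/2] -> hit [30,31] leaf, test {P6@t=30}
    N13 x:[21,29] y:[15,20] z:[53/2,38] -> miss, prune

Summary -> nodes [0, 2, 7, 4, 12, 14, 13]; box-tests=7; leaf-entries=1; first=P6

== RESULT ==
[0, 2, 7, 4, 12, 14, 13]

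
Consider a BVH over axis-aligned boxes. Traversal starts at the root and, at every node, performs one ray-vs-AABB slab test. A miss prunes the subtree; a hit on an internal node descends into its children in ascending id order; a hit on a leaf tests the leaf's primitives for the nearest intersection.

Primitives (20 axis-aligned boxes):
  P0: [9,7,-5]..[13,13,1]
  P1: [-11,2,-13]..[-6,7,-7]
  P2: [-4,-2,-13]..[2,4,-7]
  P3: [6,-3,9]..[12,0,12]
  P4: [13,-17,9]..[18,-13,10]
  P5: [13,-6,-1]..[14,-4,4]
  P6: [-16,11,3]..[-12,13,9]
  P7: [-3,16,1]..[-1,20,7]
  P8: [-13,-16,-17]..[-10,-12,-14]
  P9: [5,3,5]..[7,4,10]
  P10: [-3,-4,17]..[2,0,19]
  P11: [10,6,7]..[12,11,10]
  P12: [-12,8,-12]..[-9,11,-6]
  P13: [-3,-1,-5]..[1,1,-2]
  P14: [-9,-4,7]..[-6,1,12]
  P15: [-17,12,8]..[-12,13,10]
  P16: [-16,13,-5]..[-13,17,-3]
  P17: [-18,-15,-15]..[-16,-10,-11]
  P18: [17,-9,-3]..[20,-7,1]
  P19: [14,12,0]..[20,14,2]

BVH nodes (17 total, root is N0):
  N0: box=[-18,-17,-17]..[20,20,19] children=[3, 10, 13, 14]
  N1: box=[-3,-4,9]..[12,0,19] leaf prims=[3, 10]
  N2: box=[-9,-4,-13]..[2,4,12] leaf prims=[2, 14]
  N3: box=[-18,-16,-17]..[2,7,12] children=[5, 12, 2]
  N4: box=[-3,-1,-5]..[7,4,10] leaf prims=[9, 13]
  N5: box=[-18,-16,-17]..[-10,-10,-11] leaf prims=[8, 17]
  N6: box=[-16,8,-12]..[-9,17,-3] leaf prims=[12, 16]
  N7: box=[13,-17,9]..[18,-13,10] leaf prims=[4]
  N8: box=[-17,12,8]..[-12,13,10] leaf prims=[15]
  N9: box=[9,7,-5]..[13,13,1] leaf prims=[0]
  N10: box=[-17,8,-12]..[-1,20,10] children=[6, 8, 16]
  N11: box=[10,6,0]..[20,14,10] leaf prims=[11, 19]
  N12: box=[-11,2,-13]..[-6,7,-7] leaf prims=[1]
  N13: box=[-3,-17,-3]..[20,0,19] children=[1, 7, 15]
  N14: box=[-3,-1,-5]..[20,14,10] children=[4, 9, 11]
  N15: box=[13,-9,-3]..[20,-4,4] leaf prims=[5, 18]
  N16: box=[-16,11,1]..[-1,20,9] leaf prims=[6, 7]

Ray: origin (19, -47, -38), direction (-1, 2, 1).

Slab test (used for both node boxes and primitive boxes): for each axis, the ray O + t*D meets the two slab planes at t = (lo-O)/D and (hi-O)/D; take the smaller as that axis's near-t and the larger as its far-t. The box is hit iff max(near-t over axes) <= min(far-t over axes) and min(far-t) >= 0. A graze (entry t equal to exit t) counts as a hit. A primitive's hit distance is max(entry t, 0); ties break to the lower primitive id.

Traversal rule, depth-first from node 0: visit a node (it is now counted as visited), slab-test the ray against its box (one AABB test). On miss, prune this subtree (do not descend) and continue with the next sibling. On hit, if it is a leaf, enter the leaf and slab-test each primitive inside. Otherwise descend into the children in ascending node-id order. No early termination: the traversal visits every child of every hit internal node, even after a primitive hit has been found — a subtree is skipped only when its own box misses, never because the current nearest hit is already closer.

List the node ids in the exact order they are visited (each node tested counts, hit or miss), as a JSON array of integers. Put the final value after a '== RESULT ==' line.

Traverse from the root:
N0 x:[-1,37] y:[15,67/2] z:[21,57] -> hit [21,67/2], descend [3, 10, 13, 14]
  N3 x:[17,37] y:[31/2,27] z:[21,50] -> hit [21,27], descend [2, 5, 12]
    N2 x:[17,28] y:[43/2,51/2] z:[25,50] -> hit [25,51/2] leaf, test {P2(miss), P14(miss)}
    N5 x:[29,37] y:[31/2,37/2] z:[21,27] -> miss, prune
    N12 x:[25,30] y:[49/2,27] z:[25,31] -> hit [25,27] leaf, test {P1@t=25}
  N10 x:[20,36] y:[55/2,67/2] z:[26,48] -> hit [55/2,67/2], descend [6, 8, 16]
    N6 x:[28,35] y:[55/2,32] z:[26,35] -> hit [28,32] leaf, test {P12@t=28, P16(miss)}
    N8 x:[31,36] y:[59/2,30] z:[46,48] -> miss, prune
    N16 x:[20,35] y:[29,67/2] z:[39,47] -> miss, prune
  N13 x:[-1,22] y:[15,47/2] z:[35,57] -> miss, prune
  N14 x:[-1,22] y:[23,61/2] z:[33,48] -> miss, prune

order=[0, 3, 2, 5, 12, 10, 6, 8, 16, 13, 14]  |boxes|=11  |leaves|=3  hit=P1

== RESULT ==
[0, 3, 2, 5, 12, 10, 6, 8, 16, 13, 14]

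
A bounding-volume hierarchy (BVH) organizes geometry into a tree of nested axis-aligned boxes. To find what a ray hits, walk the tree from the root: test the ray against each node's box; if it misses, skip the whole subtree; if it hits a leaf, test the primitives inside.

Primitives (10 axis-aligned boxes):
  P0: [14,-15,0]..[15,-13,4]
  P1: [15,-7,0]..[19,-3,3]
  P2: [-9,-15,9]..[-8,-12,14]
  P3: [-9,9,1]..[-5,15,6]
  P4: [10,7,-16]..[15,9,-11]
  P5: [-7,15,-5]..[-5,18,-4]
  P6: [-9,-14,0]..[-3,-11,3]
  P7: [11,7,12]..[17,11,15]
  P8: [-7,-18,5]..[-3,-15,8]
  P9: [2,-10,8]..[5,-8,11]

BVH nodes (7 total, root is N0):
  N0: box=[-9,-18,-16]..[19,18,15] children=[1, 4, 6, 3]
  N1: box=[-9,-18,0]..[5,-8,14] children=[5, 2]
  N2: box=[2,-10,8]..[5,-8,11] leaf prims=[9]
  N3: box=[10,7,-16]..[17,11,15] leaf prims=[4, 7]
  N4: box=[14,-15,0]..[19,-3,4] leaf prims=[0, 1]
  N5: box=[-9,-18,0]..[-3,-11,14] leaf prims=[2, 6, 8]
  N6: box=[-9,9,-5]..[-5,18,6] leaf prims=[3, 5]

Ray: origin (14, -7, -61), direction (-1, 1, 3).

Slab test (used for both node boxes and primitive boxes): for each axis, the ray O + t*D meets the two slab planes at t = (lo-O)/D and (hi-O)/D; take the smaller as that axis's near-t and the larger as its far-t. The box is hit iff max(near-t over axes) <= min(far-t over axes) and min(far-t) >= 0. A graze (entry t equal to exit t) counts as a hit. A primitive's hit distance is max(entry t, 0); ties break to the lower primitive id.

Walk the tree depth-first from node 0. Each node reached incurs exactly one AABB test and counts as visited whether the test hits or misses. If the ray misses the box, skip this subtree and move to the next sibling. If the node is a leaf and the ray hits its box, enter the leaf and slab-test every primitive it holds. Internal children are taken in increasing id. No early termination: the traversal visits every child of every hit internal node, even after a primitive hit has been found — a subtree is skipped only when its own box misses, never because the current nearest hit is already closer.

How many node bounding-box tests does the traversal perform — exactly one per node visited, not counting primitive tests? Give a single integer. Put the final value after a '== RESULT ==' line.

Walk:
N0 x:[-5,23] y:[-11,25] z:[15,76/3] -> hit [15,23], descend [1, 3, 4, 6]
  N1 x:[9,23] y:[-11,-1] z:[61/3,25] -> miss, prune
  N3 x:[-3,4] y:[14,18] z:[15,76/3] -> miss, prune
  N4 x:[-5,0] y:[-8,4] z:[61/3,65/3] -> miss, prune
  N6 x:[19,23] y:[16,25] z:[56/3,67/3] -> hit [19,67/3] leaf, test {P3@t=62/3, P5(miss)}

order=[0, 1, 3, 4, 6]  |boxes|=5  |leaves|=1  hit=P3

== RESULT ==
5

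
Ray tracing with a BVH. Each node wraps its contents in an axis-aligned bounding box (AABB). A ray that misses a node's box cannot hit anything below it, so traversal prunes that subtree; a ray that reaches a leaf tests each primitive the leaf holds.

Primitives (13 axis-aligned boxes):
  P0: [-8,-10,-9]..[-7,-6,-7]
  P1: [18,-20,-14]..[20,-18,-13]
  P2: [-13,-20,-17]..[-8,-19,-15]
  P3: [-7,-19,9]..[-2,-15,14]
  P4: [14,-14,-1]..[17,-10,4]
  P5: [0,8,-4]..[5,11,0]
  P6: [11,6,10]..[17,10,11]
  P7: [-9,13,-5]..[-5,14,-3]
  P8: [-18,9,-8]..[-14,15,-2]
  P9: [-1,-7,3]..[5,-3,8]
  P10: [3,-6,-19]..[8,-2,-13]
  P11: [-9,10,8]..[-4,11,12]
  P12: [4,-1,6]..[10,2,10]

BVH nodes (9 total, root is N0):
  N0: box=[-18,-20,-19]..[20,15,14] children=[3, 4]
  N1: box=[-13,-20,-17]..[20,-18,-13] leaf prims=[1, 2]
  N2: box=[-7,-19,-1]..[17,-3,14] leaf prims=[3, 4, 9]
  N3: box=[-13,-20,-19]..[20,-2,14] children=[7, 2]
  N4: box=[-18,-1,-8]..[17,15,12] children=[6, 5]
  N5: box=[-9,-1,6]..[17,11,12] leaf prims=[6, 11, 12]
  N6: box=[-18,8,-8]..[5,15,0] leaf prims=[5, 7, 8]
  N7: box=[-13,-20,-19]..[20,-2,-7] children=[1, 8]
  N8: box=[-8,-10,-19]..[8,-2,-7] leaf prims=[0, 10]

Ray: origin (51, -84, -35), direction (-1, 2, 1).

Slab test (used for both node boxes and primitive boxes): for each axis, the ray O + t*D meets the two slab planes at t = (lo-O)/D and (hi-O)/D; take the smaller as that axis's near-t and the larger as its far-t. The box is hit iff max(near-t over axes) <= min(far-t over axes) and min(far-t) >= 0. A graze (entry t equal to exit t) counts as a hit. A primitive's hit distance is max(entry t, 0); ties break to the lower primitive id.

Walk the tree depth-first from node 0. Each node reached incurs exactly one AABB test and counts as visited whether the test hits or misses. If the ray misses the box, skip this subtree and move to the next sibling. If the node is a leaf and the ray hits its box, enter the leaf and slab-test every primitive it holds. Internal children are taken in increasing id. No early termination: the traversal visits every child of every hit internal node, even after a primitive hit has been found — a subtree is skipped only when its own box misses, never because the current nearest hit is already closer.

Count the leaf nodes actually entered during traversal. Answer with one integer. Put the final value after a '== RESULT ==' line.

Traverse from the root:
N0 x:[31,69] y:[32,99/2] z:[16,49] -> hit [32,49], descend [3, 4]
  N3 x:[31,64] y:[32,41] z:[16,49] -> hit [32,41], descend [2, 7]
    N2 x:[34,58] y:[65/2,81/2] z:[34,49] -> hit [34,81/2] leaf, test {P3(miss), P4@t=35, P9(miss)}
    N7 x:[31,64] y:[32,41] z:[16,28] -> miss, prune
  N4 x:[34,69] y:[83/2,99/2] z:[27,47] -> hit [83/2,47], descend [5, 6]
    N5 x:[34,60] y:[83/2,95/2] z:[41,47] -> hit [83/2,47] leaf, test {P6(miss), P11(miss), P12@t=83/2}
    N6 x:[46,69] y:[46,99/2] z:[27,35] -> miss, prune

order=[0, 3, 2, 7, 4, 5, 6]  |boxes|=7  |leaves|=2  hit=P4

== RESULT ==
2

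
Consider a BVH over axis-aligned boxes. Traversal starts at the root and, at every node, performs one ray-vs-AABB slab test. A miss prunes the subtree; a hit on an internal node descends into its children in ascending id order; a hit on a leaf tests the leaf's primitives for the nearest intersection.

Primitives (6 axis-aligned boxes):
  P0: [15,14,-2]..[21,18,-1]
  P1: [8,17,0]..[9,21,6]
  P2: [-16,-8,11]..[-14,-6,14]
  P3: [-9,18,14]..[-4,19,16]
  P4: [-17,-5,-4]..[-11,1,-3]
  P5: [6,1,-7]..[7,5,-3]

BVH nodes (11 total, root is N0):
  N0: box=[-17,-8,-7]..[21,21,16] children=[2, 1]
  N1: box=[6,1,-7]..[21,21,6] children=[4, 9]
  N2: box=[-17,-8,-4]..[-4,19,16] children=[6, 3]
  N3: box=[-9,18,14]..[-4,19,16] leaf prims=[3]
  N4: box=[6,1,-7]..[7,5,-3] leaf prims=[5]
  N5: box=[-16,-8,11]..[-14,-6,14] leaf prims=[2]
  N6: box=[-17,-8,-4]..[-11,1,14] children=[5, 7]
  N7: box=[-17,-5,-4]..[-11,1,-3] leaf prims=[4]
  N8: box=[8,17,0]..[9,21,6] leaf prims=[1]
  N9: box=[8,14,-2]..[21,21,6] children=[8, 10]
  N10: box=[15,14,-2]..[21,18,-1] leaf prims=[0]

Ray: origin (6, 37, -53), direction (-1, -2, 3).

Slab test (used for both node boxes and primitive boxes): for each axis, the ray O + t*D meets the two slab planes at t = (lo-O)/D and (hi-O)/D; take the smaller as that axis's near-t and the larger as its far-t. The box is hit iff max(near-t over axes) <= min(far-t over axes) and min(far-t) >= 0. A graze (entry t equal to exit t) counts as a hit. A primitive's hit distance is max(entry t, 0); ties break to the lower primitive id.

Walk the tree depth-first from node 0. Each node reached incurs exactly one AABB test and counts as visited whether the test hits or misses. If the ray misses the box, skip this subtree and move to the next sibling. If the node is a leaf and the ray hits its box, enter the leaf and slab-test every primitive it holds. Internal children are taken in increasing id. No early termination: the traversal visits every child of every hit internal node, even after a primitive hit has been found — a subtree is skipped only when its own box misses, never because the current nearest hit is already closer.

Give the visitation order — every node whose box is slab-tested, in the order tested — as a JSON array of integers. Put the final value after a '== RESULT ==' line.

Trace the traversal:
N0 x:[-15,23] y:[8,45/2] z:[46/3,23] -> hit [46/3,45/2], descend [1, 2]
  N1 x:[-15,0] y:[8,18] z:[46/3,59/3] -> miss, prune
  N2 x:[10,23] y:[9,45/2] z:[49/3,23] -> hit [49/3,45/2], descend [3, 6]
    N3 x:[10,15] y:[9,19/2] z:[67/3,23] -> miss, prune
    N6 x:[17,23] y:[18,45/2] z:[49/3,67/3] -> hit [18,67/3], descend [5, 7]
      N5 x:[20,22] y:[43/2,45/2] z:[64/3,67/3] -> hit [43/2,22] leaf, test {P2@t=43/2}
      N7 x:[17,23] y:[18,21] z:[49/3,50/3] -> miss, prune

7 AABB tests over nodes [0, 1, 2, 3, 6, 5, 7]; 1 leaf entered; closest P2.

== RESULT ==
[0, 1, 2, 3, 6, 5, 7]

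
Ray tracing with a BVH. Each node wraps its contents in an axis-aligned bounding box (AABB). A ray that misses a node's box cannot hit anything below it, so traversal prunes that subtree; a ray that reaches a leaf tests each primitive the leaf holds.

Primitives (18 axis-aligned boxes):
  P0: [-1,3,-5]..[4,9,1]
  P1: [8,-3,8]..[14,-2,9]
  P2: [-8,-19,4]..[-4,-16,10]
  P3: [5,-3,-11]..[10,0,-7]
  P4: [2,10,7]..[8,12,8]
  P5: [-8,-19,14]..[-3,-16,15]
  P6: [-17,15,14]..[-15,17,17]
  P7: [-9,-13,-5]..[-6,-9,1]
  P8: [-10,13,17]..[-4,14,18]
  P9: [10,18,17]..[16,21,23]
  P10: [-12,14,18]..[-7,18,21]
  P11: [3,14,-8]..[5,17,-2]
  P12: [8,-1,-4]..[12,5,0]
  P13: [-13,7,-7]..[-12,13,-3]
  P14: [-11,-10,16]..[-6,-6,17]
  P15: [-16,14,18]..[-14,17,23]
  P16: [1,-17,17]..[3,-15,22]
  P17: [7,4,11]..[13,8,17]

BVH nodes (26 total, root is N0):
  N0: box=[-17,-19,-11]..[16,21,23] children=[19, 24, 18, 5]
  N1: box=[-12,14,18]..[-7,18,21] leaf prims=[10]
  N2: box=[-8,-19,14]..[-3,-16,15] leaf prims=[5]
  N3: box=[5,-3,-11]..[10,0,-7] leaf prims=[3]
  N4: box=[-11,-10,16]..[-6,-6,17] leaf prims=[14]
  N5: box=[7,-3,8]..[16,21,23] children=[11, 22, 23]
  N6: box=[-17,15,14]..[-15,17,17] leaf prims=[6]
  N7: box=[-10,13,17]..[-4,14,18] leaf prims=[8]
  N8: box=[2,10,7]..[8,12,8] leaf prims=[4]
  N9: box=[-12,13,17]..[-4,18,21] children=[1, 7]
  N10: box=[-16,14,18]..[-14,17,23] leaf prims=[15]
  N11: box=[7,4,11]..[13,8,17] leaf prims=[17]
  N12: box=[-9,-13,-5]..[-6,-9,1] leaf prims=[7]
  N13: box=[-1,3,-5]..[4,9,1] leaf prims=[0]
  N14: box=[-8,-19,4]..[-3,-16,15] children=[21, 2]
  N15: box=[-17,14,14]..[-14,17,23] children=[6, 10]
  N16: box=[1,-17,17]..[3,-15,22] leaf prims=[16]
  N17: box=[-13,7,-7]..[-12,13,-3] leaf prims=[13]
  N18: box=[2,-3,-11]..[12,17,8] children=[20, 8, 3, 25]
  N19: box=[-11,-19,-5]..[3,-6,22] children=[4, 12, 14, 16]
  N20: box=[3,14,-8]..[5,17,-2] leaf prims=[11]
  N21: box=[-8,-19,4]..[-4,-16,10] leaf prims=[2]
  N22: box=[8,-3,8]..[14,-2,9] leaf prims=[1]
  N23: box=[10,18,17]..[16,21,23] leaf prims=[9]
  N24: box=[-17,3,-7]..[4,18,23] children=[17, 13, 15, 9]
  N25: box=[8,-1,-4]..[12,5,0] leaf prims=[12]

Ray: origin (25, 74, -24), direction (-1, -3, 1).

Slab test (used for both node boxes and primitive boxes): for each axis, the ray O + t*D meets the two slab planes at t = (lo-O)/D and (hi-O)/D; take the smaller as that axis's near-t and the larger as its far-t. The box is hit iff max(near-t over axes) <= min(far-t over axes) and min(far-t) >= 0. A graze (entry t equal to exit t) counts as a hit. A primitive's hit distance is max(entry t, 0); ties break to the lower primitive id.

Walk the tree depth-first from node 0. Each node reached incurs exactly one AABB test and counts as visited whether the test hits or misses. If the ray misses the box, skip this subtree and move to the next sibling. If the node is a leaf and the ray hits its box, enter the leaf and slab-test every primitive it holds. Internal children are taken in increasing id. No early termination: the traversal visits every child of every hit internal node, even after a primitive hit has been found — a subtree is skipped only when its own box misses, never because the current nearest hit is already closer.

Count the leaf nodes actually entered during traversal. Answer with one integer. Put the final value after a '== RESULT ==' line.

Trace the traversal:
N0 x:[9,42] y:[53/3,31] z:[13,47] -> hit [53/3,31], descend [5, 18, 19, 24]
  N5 x:[9,18] y:[53/3,77/3] z:[32,47] -> miss, prune
  N18 x:[13,23] y:[19,77/3] z:[13,32] -> hit [19,23], descend [3, 8, 20, 25]
    N3 x:[15,20] y:[74/3,77/3] z:[13,17] -> miss, prune
    N8 x:[17,23] y:[62/3,64/3] z:[31,32] -> miss, prune
    N20 x:[20,22] y:[19,20] z:[16,22] -> hit [20,20] leaf, test {P11@t=20}
    N25 x:[13,17] y:[23,25] z:[20,24] -> miss, prune
  N19 x:[22,36] y:[80/3,31] z:[19,46] -> hit [80/3,31], descend [4, 12, 14, 16]
    N4 x:[31,36] y:[80/3,28] z:[40,41] -> miss, prune
    N12 x:[31,34] y:[83/3,29] z:[19,25] -> miss, prune
    N14 x:[28,33] y:[30,31] z:[28,39] -> hit [30,31], descend [2, 21]
      N2 x:[28,33] y:[30,31] z:[38,39] -> miss, prune
      N21 x:[29,33] y:[30,31] z:[28,34] -> hit [30,31] leaf, test {P2@t=30}
    N16 x:[22,24] y:[89/3,91/3] z:[41,46] -> miss, prune
  N24 x:[21,42] y:[56/3,71/3] z:[17,47] -> hit [21,71/3], descend [9, 13, 15, 17]
    N9 x:[29,37] y:[56/3,61/3] z:[41,45] -> miss, prune
    N13 x:[21,26] y:[65/3,71/3] z:[19,25] -> hit [65/3,71/3] leaf, test {P0@t=65/3}
    N15 x:[39,42] y:[19,20] z:[38,47] -> miss, prune
    N17 x:[37,38] y:[61/3,67/3] z:[17,21] -> miss, prune

Visited [0, 5, 18, 3, 8, 20, 25, 19, 4, 12, 14, 2, 21, 16, 24, 9, 13, 15, 17]. Tests: 19 box, 3 leaf. Nearest: P11.

== RESULT ==
3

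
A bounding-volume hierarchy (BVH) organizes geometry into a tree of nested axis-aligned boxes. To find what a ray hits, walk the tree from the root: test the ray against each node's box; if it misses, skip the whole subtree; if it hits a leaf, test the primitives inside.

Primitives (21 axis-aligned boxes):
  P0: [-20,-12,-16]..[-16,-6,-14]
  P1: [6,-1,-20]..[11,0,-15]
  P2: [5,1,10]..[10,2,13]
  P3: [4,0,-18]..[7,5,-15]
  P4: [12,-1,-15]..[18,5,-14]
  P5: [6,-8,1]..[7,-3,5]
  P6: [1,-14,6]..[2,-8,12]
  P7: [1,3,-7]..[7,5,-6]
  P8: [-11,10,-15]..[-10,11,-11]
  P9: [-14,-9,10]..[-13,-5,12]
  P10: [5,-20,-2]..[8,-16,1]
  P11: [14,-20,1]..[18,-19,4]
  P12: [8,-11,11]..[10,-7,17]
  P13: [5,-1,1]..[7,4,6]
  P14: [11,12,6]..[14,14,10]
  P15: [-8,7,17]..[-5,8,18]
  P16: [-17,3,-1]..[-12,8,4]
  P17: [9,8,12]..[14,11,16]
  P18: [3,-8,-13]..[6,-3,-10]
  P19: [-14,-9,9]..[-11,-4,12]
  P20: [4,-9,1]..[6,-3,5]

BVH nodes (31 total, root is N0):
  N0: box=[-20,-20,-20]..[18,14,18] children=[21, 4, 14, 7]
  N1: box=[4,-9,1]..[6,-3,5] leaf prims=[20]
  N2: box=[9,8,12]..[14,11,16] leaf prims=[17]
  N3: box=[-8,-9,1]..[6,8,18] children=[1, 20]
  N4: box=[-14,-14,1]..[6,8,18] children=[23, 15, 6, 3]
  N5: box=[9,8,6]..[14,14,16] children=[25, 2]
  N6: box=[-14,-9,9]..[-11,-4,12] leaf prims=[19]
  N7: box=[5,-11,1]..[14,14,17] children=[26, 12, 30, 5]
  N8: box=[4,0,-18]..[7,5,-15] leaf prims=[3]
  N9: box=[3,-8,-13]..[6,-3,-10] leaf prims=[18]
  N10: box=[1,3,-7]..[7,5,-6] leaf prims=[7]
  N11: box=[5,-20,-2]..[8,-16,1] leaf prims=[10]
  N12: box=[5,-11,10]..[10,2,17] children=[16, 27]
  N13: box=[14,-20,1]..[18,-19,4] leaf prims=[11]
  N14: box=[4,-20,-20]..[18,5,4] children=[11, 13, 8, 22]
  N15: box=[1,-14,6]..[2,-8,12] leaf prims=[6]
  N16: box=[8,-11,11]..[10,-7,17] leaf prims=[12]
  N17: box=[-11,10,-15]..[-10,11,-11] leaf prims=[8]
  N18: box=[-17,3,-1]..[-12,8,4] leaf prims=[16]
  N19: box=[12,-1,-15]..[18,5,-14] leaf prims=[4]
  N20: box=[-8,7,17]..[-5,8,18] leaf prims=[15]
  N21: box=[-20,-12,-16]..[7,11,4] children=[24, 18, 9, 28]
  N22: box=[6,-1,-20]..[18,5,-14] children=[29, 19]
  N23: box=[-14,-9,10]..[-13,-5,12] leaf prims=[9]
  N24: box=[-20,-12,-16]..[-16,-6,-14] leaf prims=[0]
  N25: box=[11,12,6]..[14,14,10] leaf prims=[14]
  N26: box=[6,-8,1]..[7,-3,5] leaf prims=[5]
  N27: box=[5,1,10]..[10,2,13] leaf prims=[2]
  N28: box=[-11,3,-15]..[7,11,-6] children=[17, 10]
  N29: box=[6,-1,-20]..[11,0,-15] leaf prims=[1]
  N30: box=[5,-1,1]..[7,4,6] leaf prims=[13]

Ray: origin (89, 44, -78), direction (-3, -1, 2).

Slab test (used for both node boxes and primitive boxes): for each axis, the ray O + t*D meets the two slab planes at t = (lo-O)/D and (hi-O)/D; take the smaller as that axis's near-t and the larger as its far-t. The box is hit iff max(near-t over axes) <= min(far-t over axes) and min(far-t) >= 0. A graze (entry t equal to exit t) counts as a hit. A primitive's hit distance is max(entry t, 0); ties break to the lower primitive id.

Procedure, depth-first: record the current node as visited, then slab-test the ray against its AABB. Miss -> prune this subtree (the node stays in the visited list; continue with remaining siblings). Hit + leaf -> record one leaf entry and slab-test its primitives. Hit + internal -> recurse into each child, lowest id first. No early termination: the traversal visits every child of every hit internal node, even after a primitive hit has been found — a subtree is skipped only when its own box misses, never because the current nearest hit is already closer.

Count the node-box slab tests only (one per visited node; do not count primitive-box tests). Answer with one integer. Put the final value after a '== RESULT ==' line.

Walk:
N0 x:[71/3,109/3] y:[30,64] z:[29,48] -> hit [30,109/3], descend [4, 7, 14, 21]
  N4 x:[83/3,103/3] y:[36,58] z:[79/2,48] -> miss, prune
  N7 x:[25,28] y:[30,55] z:[79/2,95/2] -> miss, prune
  N14 x:[71/3,85/3] y:[39,64] z:[29,41] -> miss, prune
  N21 x:[82/3,109/3] y:[33,56] z:[31,41] -> hit [33,109/3], descend [9, 18, 24, 28]
    N9 x:[83/3,86/3] y:[47,52] z:[65/2,34] -> miss, prune
    N18 x:[101/3,106/3] y:[36,41] z:[77/2,41] -> miss, prune
    N24 x:[35,109/3] y:[50,56] z:[31,32] -> miss, prune
    N28 x:[82/3,100/3] y:[33,41] z:[63/2,36] -> hit [33,100/3], descend [10, 17]
      N10 x:[82/3,88/3] y:[39,41] z:[71/2,36] -> miss, prune
      N17 x:[33,100/3] y:[33,34] z:[63/2,67/2] -> hit [33,100/3] leaf, test {P8@t=33}

11 AABB tests over nodes [0, 4, 7, 14, 21, 9, 18, 24, 28, 10, 17]; 1 leaf entered; closest P8.

== RESULT ==
11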